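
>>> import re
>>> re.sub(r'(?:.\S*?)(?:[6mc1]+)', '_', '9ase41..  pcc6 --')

'_.. _ --'

Pattern: any character, then zero or more of a non-whitespace character (lazy) (non-capturing group); then one or more of one of [6mc1] (non-capturing group).
Matches: at [0:6] → '9ase41'; at [9:14] → ' pcc6'.
Each match is replaced by '_'.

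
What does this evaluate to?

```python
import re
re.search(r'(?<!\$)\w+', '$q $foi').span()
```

(5, 7)

The negative lookaround is zero-width — it rules out positions where the adjacent text would match, without consuming anything.
The match spans [5:7] → 'oi'.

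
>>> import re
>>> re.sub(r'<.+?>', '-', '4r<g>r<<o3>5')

Because the quantifier is non-greedy, it stops expanding at the earliest point where the rest of the pattern can succeed.
Every occurrence is swapped for '-'.

'4r-r-5'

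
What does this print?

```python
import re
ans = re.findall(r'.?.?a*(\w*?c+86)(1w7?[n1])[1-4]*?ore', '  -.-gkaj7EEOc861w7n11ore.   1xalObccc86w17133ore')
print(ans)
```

[('gkaj7EEOc86', '1w7n')]

Pattern: optionally any character, then optionally any character, then zero or more of the literal 'a'; then zero or more of a word character (lazy), then one or more of a literal 'c', then the literal '86' (captured); then the literal '1w', then optionally a literal '7', then one of [n1] (captured); then zero or more of a character in [1-4] (lazy), then the literal 'ore'.
Scanning left to right: at [3:25] match '.-gkaj7EEOc861w7n11ore', groups = ('gkaj7EEOc86', '1w7n').
2 groups means the one result is a tuple of 2 captured strings — 1 here.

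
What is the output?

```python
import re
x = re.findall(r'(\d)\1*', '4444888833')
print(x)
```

['4', '8', '3']

A backreference is literal: `\1` must see the identical characters the first group matched.
One capturing group, so `findall` returns just the captured substring from each match — 3 in all.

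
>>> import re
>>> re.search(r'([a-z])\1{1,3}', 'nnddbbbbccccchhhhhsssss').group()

'nn'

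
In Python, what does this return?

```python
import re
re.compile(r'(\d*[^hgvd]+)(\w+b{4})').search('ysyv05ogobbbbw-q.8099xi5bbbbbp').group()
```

'ysyv05ogobbbb'

Pattern: zero or more of a digit, then one or more of any character except [hgvd] (captured); then one or more of a word character, then exactly 4 of a literal 'b' (captured).
`search` walks the string left to right and returns the first match it finds.
The match spans [0:13] → 'ysyv05ogobbbb'.
Captured: group 1 = 'ysy', group 2 = 'v05ogobbbb'.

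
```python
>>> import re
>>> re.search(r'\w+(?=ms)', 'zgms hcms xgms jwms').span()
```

(0, 2)

Lookahead/lookbehind check context without consuming it, so the matched span excludes the asserted characters.
`re.search` tries every starting position until one works.
The match spans [0:2] → 'zg'.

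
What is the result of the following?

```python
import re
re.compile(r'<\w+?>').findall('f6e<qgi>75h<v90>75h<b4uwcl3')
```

['<qgi>', '<v90>']

Scanning left to right: at [3:8] → '<qgi>'; at [11:16] → '<v90>'.
Since nothing is captured, `findall` lists the 2 matched substrings directly.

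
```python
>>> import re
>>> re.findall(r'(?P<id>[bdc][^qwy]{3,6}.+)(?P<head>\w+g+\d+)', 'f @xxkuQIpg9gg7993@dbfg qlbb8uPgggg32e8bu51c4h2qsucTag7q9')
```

Pattern: one of [bdc], then 3 to 6 of any character except [qwy], then one or more of any character (captured as 'id'); then one or more of a word character, then one or more of a literal 'g', then one or more of a digit (captured as 'head').
Multiple groups make `findall` return tuples — one 2-tuple for the one match.

[('dbfg qlbb8uPgggg32e8bu51c4h2qsucT', 'ag7')]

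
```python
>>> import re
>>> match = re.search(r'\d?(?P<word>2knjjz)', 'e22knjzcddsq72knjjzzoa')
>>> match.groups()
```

('2knjjz',)

Pattern: optionally a digit; then the literal '2kn', then the literal 'jjz' (captured as 'word').
`re.search` tries every starting position until one works.
The match spans [12:19] → '72knjjz'.
Captured: group 1 = '2knjjz'.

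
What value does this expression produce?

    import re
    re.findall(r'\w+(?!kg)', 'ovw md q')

`(?!…)`/`(?<!…)` only lets a position through if the neighbouring text does NOT match; no characters are consumed.
Since nothing is captured, `findall` lists the 3 matched substrings directly.

['ovw', 'md', 'q']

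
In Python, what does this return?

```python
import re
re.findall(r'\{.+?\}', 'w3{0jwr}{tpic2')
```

['{0jwr}']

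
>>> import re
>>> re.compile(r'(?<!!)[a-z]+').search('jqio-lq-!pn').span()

The negative lookaround is zero-width — it rules out positions where the adjacent text would match, without consuming anything.
The match spans [0:4] → 'jqio'.

(0, 4)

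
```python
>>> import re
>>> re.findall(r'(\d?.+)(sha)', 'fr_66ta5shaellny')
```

[('fr_66ta5', 'sha')]

Pattern: optionally a digit, then one or more of any character (captured); then the literal 'sh', then the literal 'a' (captured).
Matches: at [0:11] match 'fr_66ta5sha', groups = ('fr_66ta5', 'sha').
With 2 capturing groups, `findall` returns a 2-tuple per match.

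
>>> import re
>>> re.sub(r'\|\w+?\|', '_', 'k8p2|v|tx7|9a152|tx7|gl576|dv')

Every occurrence is swapped for '_'.

'k8p2_tx7_tx7_dv'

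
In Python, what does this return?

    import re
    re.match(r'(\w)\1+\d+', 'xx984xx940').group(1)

'x'

After group 1 captures some text, `\1` only succeeds where that same text appears again.
With `match`, the pattern is implicitly anchored at the beginning.
The match spans [0:5] → 'xx984'.
Captured: group 1 = 'x'.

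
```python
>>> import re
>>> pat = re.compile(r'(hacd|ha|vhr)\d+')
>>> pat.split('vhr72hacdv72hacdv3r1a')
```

Because the pattern has a capturing group, `split` also inserts each captured text between the pieces.

['', 'vhr', 'hacdv72hacdv3r1a']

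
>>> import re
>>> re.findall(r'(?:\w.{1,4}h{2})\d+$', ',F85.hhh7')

Pattern: a word character, then 1 to 4 of any character, then exactly 2 of the literal 'h' (non-capturing group); then one or more of a digit; then anchored at the end.
No capturing groups, so `findall` returns the 1 full match string.

['F85.hhh7']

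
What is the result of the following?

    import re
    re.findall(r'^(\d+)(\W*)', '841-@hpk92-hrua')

2 groups means the one result is a tuple of 2 captured strings — 1 here.

[('841', '-@')]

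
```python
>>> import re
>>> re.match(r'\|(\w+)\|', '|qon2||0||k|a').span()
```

`re.match` won't scan ahead — the pattern has to work from the very first character.
The match spans [0:6] → '|qon2|'.
Captured: group 1 = 'qon2'.

(0, 6)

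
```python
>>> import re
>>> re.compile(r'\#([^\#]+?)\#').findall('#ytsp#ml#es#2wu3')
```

Matches: at [0:6] match '#ytsp#', group 1 = 'ytsp'; at [8:12] match '#es#', group 1 = 'es'.
`findall` collects group 1 from each match (2 total).

['ytsp', 'es']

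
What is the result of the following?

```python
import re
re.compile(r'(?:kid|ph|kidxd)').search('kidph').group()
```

'kid'

`search` walks the string left to right and returns the first match it finds.
The match spans [0:3] → 'kid'.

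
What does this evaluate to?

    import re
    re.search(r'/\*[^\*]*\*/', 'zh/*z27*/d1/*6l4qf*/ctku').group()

'/*z27*/'

The match spans [2:9] → '/*z27*/'.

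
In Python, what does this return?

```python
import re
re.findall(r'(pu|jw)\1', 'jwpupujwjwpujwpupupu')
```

['pu', 'jw', 'pu']

After group 1 captures some text, `\1` only succeeds where that same text appears again.
Matches: at [2:6] match 'pupu', group 1 = 'pu'; at [6:10] match 'jwjw', group 1 = 'jw'; at [14:18] match 'pupu', group 1 = 'pu'.
With a single group, `findall` returns only what that group captured — 3 items.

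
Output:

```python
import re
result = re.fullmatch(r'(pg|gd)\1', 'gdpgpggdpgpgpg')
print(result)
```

For `fullmatch`, every character of the input must be accounted for by the pattern.
Here the string isn't matched end-to-end, so the call returns None.

None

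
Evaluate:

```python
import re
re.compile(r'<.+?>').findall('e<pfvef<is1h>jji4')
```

With no groups in the pattern, `findall` gives back each whole match — 1 here.

['<pfvef<is1h>']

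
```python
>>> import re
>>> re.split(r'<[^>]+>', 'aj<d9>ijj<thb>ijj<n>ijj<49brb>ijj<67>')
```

['aj', 'ijj', 'ijj', 'ijj', 'ijj', '']

Matches to split on: at [2:6] → '<d9>'; at [9:14] → '<thb>'; at [17:20] → '<n>'; at [23:30] → '<49brb>'; at [33:37] → '<67>'.
`split` removes every match and returns the 6 fragments in between.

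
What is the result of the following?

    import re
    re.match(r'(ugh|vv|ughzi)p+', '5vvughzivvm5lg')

With `match`, the pattern is implicitly anchored at the beginning.
Here the pattern fails at index 0, so the call returns None.

None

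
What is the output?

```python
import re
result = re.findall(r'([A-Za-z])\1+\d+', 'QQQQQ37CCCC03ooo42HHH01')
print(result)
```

After group 1 captures some text, `\1` only succeeds where that same text appears again.
With a single group, `findall` returns only what that group captured — 4 items.

['Q', 'C', 'o', 'H']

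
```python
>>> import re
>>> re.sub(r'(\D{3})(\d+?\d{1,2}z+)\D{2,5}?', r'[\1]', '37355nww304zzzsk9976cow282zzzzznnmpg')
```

Pattern: exactly 3 of a non-digit (captured); then one or more of a digit (lazy), then 1 to 2 of a digit, then one or more of a literal 'z' (captured); then 2 to 5 of a non-digit (lazy).
Matches: at [5:16] → 'nww304zzzsk'; at [20:33] → 'cow282zzzzznn'.
Each match is replaced using the text its own group 1 captured.

'37355[nww]9976[cow]mpg'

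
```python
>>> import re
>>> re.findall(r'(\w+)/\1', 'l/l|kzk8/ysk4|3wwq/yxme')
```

`\1` has to match the exact text group 1 already captured.
Walking the string: at [0:3] match 'l/l', group 1 = 'l'.
With a single group, `findall` returns only what that group captured — 1 item.

['l']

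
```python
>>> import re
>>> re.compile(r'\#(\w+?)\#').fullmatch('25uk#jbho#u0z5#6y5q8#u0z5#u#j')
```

`re.fullmatch` requires the pattern to consume the entire string.
Here the pattern can't cover the whole string, so the call returns None.

None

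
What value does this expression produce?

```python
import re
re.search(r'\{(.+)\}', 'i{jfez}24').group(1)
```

'jfez'

The match spans [1:7] → '{jfez}'.
Captured: group 1 = 'jfez'.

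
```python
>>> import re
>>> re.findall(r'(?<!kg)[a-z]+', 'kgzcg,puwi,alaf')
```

['kgzcg', 'puwi', 'alaf']

The negative lookaround is zero-width — it rules out positions where the adjacent text would match, without consuming anything.
With no groups in the pattern, `findall` gives back each whole match — 3 here.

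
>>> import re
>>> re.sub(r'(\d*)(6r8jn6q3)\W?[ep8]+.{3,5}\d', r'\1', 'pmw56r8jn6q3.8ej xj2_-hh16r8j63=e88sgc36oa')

This matches zero or more of a digit (captured); then the literal '6r8', then the literal 'jn', then the literal '6q3' (captured); then optionally a non-word character, then one or more of one of [ep8]; then 3 to 5 of any character; then a digit.
Matches: at [3:20] → '56r8jn6q3.8ej xj2'.
`\1` in the replacement pulls in group 1's text for each match.

'pmw5_-hh16r8j63=e88sgc36oa'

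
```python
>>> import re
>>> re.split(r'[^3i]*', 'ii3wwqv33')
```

['', 'i', 'i', '3', '', '3', '3', '']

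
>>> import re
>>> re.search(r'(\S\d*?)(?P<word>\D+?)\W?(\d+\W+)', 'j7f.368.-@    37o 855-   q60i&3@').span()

(0, 14)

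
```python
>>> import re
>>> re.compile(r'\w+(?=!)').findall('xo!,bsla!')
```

['xo', 'bsla']

The lookaround is zero-width — it requires the adjacent text to match without consuming it, so the asserted text isn't part of the match.
Scanning left to right: at [0:2] → 'xo'; at [4:8] → 'bsla'.
No capturing groups, so `findall` returns the 2 full match strings.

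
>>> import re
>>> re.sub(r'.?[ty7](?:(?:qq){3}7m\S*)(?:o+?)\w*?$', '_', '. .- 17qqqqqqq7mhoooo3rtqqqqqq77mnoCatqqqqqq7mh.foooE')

The pattern matches optionally any character, then one of [ty7]; then the literal 'qq' repeated 3 times, then the literal '7m', then zero or more of a non-whitespace character (non-capturing group); then one or more of a literal 'o' (lazy) (non-capturing group); then zero or more of a word character (lazy); then anchored at the end.
Matches: at [36:53] → 'atqqqqqq7mh.foooE'.
Every occurrence is swapped for '_'.

'. .- 17qqqqqqq7mhoooo3rtqqqqqq77mnoC_'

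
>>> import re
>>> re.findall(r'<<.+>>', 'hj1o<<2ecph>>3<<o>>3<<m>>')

['<<2ecph>>3<<o>>3<<m>>']

`findall` yields the raw match text (1 of them) because the pattern has no groups.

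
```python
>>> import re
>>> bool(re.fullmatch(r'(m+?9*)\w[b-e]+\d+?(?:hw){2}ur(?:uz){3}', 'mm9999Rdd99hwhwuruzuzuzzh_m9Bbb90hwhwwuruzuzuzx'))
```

False

This matches one or more of a literal 'm' (lazy), then zero or more of the literal '9' (captured); then a word character, then one or more of a character in [b-e], then one or more of a digit (lazy); then the literal 'hw' repeated 2 times, then the literal 'ur', then the literal 'uz' repeated 3 times.
For `fullmatch`, every character of the input must be accounted for by the pattern.
Here the string isn't matched end-to-end, so the call returns None, and `bool(None)` is False.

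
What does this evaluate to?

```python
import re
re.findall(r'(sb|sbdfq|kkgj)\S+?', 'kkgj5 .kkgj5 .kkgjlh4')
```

['kkgj', 'kkgj', 'kkgj']

Scanning left to right: at [0:5] match 'kkgj5', group 1 = 'kkgj'; at [7:12] match 'kkgj5', group 1 = 'kkgj'; at [14:19] match 'kkgjl', group 1 = 'kkgj'.
Because there's exactly one group, `findall` drops the full match and keeps group 1 from each hit.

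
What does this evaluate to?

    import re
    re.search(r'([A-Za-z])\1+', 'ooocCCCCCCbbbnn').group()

A backreference is literal: `\1` must see the identical characters the first group matched.
`re.search` tries every starting position until one works.
The match spans [0:3] → 'ooo'.
Captured: group 1 = 'o'.

'ooo'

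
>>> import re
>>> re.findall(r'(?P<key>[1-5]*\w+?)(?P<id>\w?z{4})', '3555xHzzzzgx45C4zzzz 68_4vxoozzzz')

Lazy quantifiers expand one character at a time until the remainder of the pattern can match.
`findall` packs the 2 group values into a tuple for every match.

[('3555x', 'Hzzzz'), ('gx45C', '4zzzz'), ('68_4vxo', 'ozzzz')]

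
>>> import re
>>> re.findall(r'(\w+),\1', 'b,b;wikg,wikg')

['b', 'wikg']

`\1` is not a pattern — it's the concrete string captured by group 1, re-applied verbatim.
Walking the string: at [0:3] match 'b,b', group 1 = 'b'; at [4:13] match 'wikg,wikg', group 1 = 'wikg'.
`findall` collects group 1 from each match (2 total).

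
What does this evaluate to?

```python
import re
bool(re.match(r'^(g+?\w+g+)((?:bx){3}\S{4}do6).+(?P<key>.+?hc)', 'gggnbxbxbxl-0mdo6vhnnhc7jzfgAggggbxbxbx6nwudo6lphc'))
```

False

Pattern: anchored at the start of the string; then one or more of the literal 'g' (lazy), then one or more of a word character, then one or more of a literal 'g' (captured); then the literal 'bx' repeated 3 times, then exactly 4 of a non-whitespace character, then the literal 'do6' (captured); then one or more of any character; then one or more of any character (lazy), then the literal 'hc' (captured as 'key').
`match` is anchored at position 0; if the pattern doesn't fit there, it returns None.
Here the pattern fails at index 0, so the call returns None, and `bool(None)` is False.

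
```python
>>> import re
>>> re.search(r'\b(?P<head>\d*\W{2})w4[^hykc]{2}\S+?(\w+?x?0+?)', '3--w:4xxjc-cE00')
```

The pattern matches a word boundary (`\b`, zero-width); then zero or more of a digit, then exactly 2 of a non-word character (captured as 'head'); then the literal 'w4', then exactly 2 of any character except [hykc], then one or more of a non-whitespace character (lazy); then one or more of a word character (lazy), then optionally the literal 'x', then one or more of the literal '0' (lazy) (captured).
Here no position works, so the call returns None.

None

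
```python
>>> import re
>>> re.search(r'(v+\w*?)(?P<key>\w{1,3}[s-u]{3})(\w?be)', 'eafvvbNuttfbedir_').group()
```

Pattern: one or more of a literal 'v', then zero or more of a word character (lazy) (captured); then 1 to 3 of a word character, then exactly 3 of a character in [s-u] (captured as 'key'); then optionally a word character, then the literal 'be' (captured).
`re.search` tries every starting position until one works.
The match spans [3:13] → 'vvbNuttfbe'.
Captured: group 1 = 'vv', group 2 = 'bNutt', group 3 = 'fbe'.

'vvbNuttfbe'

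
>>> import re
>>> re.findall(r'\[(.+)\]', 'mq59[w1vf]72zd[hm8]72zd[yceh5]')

['w1vf]72zd[hm8]72zd[yceh5']

One capturing group, so `findall` returns just the captured substring from the one match — 1 in all.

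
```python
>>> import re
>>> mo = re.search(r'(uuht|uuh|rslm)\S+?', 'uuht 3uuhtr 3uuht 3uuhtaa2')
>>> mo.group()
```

`re.search` scans for the first position where the pattern succeeds.
The match spans [0:4] → 'uuht'.
Captured: group 1 = 'uuh'.

'uuht'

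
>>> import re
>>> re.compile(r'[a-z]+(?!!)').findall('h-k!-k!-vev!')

A negative assertion filters positions out without eating any characters.
With no groups in the pattern, `findall` gives back each whole match — 2 here.

['h', 've']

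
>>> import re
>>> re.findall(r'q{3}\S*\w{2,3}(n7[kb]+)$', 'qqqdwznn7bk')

['n7bk']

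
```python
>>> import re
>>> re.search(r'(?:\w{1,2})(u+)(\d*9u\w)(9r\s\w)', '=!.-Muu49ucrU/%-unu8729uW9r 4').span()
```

(16, 29)

Pattern: 1 to 2 of a word character (non-capturing group); then one or more of a literal 'u' (captured); then zero or more of a digit, then the literal '9u', then a word character (captured); then the literal '9r', then whitespace, then a word character (captured).
The match spans [16:29] → 'unu8729uW9r 4'.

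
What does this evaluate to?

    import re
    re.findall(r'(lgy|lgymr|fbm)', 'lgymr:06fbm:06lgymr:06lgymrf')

`|` is ordered: at each position the engine commits to the first alternative that works.
One capturing group, so `findall` returns just the captured substring from each match — 4 in all.

['lgy', 'fbm', 'lgy', 'lgy']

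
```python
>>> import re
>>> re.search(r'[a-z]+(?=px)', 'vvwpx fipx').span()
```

Lookahead/lookbehind check context without consuming it, so the matched span excludes the asserted characters.
The match spans [0:3] → 'vvw'.

(0, 3)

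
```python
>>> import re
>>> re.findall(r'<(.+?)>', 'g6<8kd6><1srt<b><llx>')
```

['8kd6', '1srt<b', 'llx']

A non-greedy quantifier consumes as few characters as it can — just enough that the remainder of the pattern still matches from where it stops; whatever follows it matches normally.
`findall` collects group 1 from each match (3 total).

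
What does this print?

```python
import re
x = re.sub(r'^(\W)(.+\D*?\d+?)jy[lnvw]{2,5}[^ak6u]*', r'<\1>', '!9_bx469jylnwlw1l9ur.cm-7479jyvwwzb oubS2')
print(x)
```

This matches anchored at the start of the string; then a non-word character (captured); then one or more of any character, then zero or more of a non-digit (lazy), then one or more of a digit (lazy) (captured); then the literal 'jy', then 2 to 5 of one of [lnvw], then zero or more of any character except [ak6u].
`\1` in the replacement pulls in group 1's text for each match.

<!>ubS2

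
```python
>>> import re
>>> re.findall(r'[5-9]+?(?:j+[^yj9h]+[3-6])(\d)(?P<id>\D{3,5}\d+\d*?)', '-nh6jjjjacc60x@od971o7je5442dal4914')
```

[('0', 'x@od971'), ('2', 'dal4914')]

Pattern: one or more of a character in [5-9] (lazy); then one or more of a literal 'j', then one or more of any character except [yj9h], then a character in [3-6] (non-capturing group); then a digit (captured); then 3 to 5 of a non-digit, then one or more of a digit, then zero or more of a digit (lazy) (captured as 'id').
Scanning left to right: at [3:20] match '6jjjjacc60x@od971', groups = ('0', 'x@od971'); at [21:35] match '7je5442dal4914', groups = ('2', 'dal4914').
With 2 capturing groups, `findall` returns a 2-tuple per match.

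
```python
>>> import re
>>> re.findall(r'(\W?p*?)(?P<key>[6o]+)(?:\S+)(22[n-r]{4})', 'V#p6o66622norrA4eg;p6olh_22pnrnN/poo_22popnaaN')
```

[('#p', '6o666', '22popn')]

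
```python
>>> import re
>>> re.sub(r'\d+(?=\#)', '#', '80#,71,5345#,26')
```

The `(?=…)`/`(?<=…)` assertion just peeks at neighbouring text; it doesn't advance the match position.
Matches: at [0:2] → '80'; at [7:11] → '5345'.
Each match is replaced by '#'.

'##,71,##,26'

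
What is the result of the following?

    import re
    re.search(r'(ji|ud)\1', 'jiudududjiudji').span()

(2, 6)

A backreference is literal: `\1` must see the identical characters the first group matched.
`re.search` tries every starting position until one works.
The match spans [2:6] → 'udud'.
Captured: group 1 = 'ud'.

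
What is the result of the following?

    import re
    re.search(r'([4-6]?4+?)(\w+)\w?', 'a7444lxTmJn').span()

Pattern: optionally a character in [4-6], then one or more of a literal '4' (lazy) (captured); then one or more of a word character (captured); then optionally a word character.
The match spans [2:11] → '444lxTmJn'.

(2, 11)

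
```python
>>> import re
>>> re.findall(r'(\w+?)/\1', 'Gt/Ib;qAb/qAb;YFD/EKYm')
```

`\1` is not a pattern — it's the concrete string captured by group 1, re-applied verbatim.
Matches: at [6:13] match 'qAb/qAb', group 1 = 'qAb'.
`findall` collects group 1 from the one match (1 total).

['qAb']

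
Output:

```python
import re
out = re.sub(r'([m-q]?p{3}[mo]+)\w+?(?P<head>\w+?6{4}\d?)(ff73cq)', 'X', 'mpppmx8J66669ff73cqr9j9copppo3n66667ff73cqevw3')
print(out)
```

Xr9j9cXevw3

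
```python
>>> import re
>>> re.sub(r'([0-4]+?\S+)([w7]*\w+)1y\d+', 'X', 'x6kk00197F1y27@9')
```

'x6kkX@9'

Pattern: one or more of a character in [0-4] (lazy), then one or more of a non-whitespace character (captured); then zero or more of one of [w7], then one or more of a word character (captured); then the literal '1y', then one or more of a digit.
`sub` substitutes 'X' at each match site.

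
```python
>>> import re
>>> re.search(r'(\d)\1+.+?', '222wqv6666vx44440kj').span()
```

After group 1 captures some text, `\1` only succeeds where that same text appears again.
The match spans [0:4] → '222w'.

(0, 4)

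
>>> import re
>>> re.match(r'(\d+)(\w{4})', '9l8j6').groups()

Pattern: one or more of a digit (captured); then exactly 4 of a word character (captured).
`re.match` only tries the pattern at the start of the string.
The match spans [0:5] → '9l8j6'.
Captured: group 1 = '9', group 2 = 'l8j6'.

('9', 'l8j6')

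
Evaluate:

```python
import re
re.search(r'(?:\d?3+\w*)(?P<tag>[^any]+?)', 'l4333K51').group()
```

This matches optionally a digit, then one or more of the literal '3', then zero or more of a word character (non-capturing group); then one or more of any character except [any] (lazy) (captured as 'tag').
Unlike `match`, `search` isn't anchored — it looks for the pattern anywhere in the string.
The match spans [1:8] → '4333K51'.
Captured: group 1 = '1'.

'4333K51'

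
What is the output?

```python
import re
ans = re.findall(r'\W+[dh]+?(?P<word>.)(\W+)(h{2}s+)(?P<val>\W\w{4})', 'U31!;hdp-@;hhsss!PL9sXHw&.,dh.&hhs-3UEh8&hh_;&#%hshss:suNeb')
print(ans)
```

[('p', '-@;', 'hhsss', '!PL9s'), ('h', '.&', 'hhs', '-3UEh')]

This matches one or more of a non-word character, then one or more of one of [dh] (lazy); then any character (captured as 'word'); then one or more of a non-word character (captured); then exactly 2 of the literal 'h', then one or more of a literal 's' (captured); then a non-word character, then exactly 4 of a word character (captured as 'val').
Because the quantifier is non-greedy, it stops expanding at the earliest point where the rest of the pattern can succeed.
Scanning left to right: at [3:21] match '!;hdp-@;hhsss!PL9s', groups = ('p', '-@;', 'hhsss', '!PL9s'); at [24:39] match '&.,dh.&hhs-3UEh', groups = ('h', '.&', 'hhs', '-3UEh').
`findall` packs the 4 group values into a tuple for every match.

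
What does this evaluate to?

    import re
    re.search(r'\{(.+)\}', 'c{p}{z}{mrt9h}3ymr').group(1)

Unlike `match`, `search` isn't anchored — it looks for the pattern anywhere in the string.
The match spans [1:14] → '{p}{z}{mrt9h}'.
Captured: group 1 = 'p}{z}{mrt9h'.

'p}{z}{mrt9h'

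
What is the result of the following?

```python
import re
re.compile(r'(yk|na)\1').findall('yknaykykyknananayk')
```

The backreference `\1` re-matches whatever the first group consumed, character for character.
Matches: at [4:8] match 'ykyk', group 1 = 'yk'; at [10:14] match 'nana', group 1 = 'na'.
One capturing group, so `findall` returns just the captured substring from each match — 2 in all.

['yk', 'na']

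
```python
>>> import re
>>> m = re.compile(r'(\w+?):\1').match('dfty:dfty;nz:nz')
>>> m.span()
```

After group 1 captures some text, `\1` only succeeds where that same text appears again.
`re.match` only tries the pattern at the start of the string.
The match spans [0:9] → 'dfty:dfty'.
Captured: group 1 = 'dfty'.

(0, 9)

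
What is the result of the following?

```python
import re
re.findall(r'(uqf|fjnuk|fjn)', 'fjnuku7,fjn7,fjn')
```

The regex engine tests alternatives in the order written; an earlier branch that matches wins even if a later one would match more.
Matches: at [0:5] match 'fjnuk', group 1 = 'fjnuk'; at [8:11] match 'fjn', group 1 = 'fjn'; at [13:16] match 'fjn', group 1 = 'fjn'.
`findall` collects group 1 from each match (3 total).

['fjnuk', 'fjn', 'fjn']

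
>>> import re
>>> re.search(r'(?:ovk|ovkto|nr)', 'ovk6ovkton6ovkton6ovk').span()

`re.search` tries every starting position until one works.
The match spans [0:3] → 'ovk'.

(0, 3)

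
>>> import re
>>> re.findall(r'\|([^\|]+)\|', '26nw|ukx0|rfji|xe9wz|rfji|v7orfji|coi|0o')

Walking the string: at [4:10] match '|ukx0|', group 1 = 'ukx0'; at [14:21] match '|xe9wz|', group 1 = 'xe9wz'; at [25:34] match '|v7orfji|', group 1 = 'v7orfji'.
With a single group, `findall` returns only what that group captured — 3 items.

['ukx0', 'xe9wz', 'v7orfji']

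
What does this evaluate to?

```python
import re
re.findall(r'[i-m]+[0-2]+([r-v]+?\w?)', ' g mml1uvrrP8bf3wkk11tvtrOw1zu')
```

Pattern: one or more of a character in [i-m], then one or more of a character in [0-2]; then one or more of a character in [r-v] (lazy), then optionally a word character (captured).
Lazy quantifiers expand one character at a time until the remainder of the pattern can match.
Walking the string: at [3:9] match 'mml1uv', group 1 = 'uv'; at [17:23] match 'kk11tv', group 1 = 'tv'.
`findall` collects group 1 from each match (2 total).

['uv', 'tv']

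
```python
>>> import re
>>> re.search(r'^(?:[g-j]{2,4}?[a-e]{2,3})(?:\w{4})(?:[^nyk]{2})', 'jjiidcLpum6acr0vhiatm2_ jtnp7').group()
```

This matches anchored at the start of the string; then 2 to 4 of a character in [g-j] (lazy), then 2 to 3 of a character in [a-e] (non-capturing group); then exactly 4 of a word character (non-capturing group); then exactly 2 of any character except [nyk] (non-capturing group).
`re.search` tries every starting position until one works.
The match spans [0:12] → 'jjiidcLpum6a'.

'jjiidcLpum6a'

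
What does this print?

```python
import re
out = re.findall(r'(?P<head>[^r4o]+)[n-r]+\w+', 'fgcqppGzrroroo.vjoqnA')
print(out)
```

['fgcqppGz', '.vj']

Pattern: one or more of any character except [r4o] (captured as 'head'); then one or more of a character in [n-r], then one or more of a word character.
Scanning left to right: at [0:14] match 'fgcqppGzrroroo', group 1 = 'fgcqppGz'; at [14:21] match '.vjoqnA', group 1 = '.vj'.
Because there's exactly one group, `findall` drops the full match and keeps group 1 from each hit.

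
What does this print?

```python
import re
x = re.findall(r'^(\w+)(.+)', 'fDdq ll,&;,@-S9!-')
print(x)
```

[('fDdq', ' ll,&;,@-S9!-')]

The pattern matches anchored at the start of the string; then one or more of a word character (captured); then one or more of any character (captured).
With 2 capturing groups, `findall` returns a 2-tuple per match.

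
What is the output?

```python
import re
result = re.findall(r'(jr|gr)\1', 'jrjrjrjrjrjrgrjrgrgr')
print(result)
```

The backreference `\1` re-matches whatever the first group consumed, character for character.
Matches: at [0:4] match 'jrjr', group 1 = 'jr'; at [4:8] match 'jrjr', group 1 = 'jr'; at [8:12] match 'jrjr', group 1 = 'jr'; at [16:20] match 'grgr', group 1 = 'gr'.
Because there's exactly one group, `findall` drops the full match and keeps group 1 from each hit.

['jr', 'jr', 'jr', 'gr']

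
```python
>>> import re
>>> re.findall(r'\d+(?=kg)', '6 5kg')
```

['5']

The lookaround is zero-width — it requires the adjacent text to match without consuming it, so the asserted text isn't part of the match.
`findall` yields the raw match text (1 of them) because the pattern has no groups.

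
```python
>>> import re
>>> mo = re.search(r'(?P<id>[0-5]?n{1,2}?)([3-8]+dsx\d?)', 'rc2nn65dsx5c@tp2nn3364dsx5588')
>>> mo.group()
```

'2nn65dsx5'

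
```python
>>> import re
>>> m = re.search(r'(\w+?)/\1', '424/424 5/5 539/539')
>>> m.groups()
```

('424',)

The backreference `\1` re-matches whatever the first group consumed, character for character.
`search` walks the string left to right and returns the first match it finds.
The match spans [0:7] → '424/424'.
Captured: group 1 = '424'.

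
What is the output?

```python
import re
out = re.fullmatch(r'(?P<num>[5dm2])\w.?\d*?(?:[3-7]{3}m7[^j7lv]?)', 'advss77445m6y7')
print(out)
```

None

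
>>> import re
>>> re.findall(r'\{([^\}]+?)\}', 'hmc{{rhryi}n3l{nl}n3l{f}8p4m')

['{rhryi', 'nl', 'f']

Matches: at [3:11] match '{{rhryi}', group 1 = '{rhryi'; at [14:18] match '{nl}', group 1 = 'nl'; at [21:24] match '{f}', group 1 = 'f'.
`findall` collects group 1 from each match (3 total).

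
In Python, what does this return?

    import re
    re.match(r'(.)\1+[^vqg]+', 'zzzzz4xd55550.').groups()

('z',)

A backreference is literal: `\1` must see the identical characters the first group matched.
`match` is anchored at position 0; if the pattern doesn't fit there, it returns None.
The match spans [0:14] → 'zzzzz4xd55550.'.
Captured: group 1 = 'z'.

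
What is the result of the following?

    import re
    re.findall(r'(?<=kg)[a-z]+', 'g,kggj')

['gj']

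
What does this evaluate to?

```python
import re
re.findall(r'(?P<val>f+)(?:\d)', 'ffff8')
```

['ffff']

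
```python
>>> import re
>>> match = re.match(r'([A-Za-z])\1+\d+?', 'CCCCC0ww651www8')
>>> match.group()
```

'CCCCC0'

`\1` has to match the exact text group 1 already captured.
`re.match` won't scan ahead — the pattern has to work from the very first character.
The match spans [0:6] → 'CCCCC0'.
Captured: group 1 = 'C'.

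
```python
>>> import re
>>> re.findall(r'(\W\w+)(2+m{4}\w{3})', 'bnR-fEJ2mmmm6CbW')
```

[('-fEJ', '2mmmm6Cb')]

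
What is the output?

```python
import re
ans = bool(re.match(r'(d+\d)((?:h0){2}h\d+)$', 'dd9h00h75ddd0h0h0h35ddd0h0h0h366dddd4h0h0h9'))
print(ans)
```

`re.match` only tries the pattern at the start of the string.
Here the string doesn't start with a match, so the call returns None, and `bool(None)` is False.

False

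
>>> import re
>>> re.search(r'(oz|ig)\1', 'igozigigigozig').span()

(4, 8)

After group 1 captures some text, `\1` only succeeds where that same text appears again.
The match spans [4:8] → 'igig'.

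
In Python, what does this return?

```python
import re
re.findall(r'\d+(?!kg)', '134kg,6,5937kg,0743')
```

A negative assertion filters positions out without eating any characters.
Scanning left to right: at [0:2] → '13'; at [6:7] → '6'; at [8:11] → '593'; at [15:19] → '0743'.
`findall` yields the raw match text (4 of them) because the pattern has no groups.

['13', '6', '593', '0743']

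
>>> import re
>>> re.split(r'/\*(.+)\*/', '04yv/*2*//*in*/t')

Because the pattern has a capturing group, `split` also inserts each captured text between the pieces.

['04yv', '2*//*in', 't']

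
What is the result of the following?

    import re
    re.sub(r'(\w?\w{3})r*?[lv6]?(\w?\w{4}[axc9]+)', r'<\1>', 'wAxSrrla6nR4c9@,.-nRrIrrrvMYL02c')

Pattern: optionally a word character, then exactly 3 of a word character (captured); then zero or more of a literal 'r' (lazy), then optionally one of [lv6]; then optionally a word character, then exactly 4 of a word character, then one or more of one of [axc9] (captured).
Matches: at [0:14] → 'wAxSrrla6nR4c9'; at [18:32] → 'nRrIrrrvMYL02c'.
The replacement refers to a captured group, so each match is rewritten using its own captured text.

'<wAxS>@,.-<nRrI>'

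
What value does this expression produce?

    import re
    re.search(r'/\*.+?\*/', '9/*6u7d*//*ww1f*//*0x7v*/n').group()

'/*6u7d*/'

Because the quantifier is non-greedy, it stops expanding at the earliest point where the rest of the pattern can succeed.
`re.search` scans for the first position where the pattern succeeds.
The match spans [1:9] → '/*6u7d*/'.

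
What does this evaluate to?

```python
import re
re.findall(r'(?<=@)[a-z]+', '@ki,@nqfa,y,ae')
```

['ki', 'nqfa']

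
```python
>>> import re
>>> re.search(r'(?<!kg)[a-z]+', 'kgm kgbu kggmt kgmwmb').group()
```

`(?!…)`/`(?<!…)` only lets a position through if the neighbouring text does NOT match; no characters are consumed.
Unlike `match`, `search` isn't anchored — it looks for the pattern anywhere in the string.
The match spans [0:3] → 'kgm'.

'kgm'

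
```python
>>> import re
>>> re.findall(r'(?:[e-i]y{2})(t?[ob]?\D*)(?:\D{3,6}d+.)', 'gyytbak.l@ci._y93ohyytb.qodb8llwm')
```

The pattern matches a character in [e-i], then exactly 2 of the literal 'y' (non-capturing group); then optionally the literal 't', then optionally one of [ob], then zero or more of a non-digit (captured); then 3 to 6 of a non-digit, then one or more of a literal 'd', then any character (non-capturing group).
Matches: at [18:28] match 'hyytb.qodb', group 1 = 'tb'.
With a single group, `findall` returns only what that group captured — 1 item.

['tb']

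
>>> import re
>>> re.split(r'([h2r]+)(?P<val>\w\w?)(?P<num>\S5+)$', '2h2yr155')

The pattern matches one or more of one of [h2r] (captured); then a word character, then optionally a word character (captured as 'val'); then a non-whitespace character, then one or more of a literal '5' (captured as 'num'); then anchored at the end.
Matches to split on: at [0:8] → '2h2yr155'.
The group in the pattern means `split` returns the separators' captures alongside the pieces.

['', '2h2', 'yr', '155', '']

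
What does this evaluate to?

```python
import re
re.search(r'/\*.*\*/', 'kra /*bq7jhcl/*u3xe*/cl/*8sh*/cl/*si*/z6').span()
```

(4, 38)

`search` walks the string left to right and returns the first match it finds.
The match spans [4:38] → '/*bq7jhcl/*u3xe*/cl/*8sh*/cl/*si*/'.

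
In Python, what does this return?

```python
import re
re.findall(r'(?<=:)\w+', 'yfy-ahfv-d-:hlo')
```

['hlo']

Because the assertion is zero-width, the text it checks is not consumed and won't appear in the result.
Walking the string: at [12:15] → 'hlo'.
With no groups in the pattern, `findall` gives back each whole match — 1 here.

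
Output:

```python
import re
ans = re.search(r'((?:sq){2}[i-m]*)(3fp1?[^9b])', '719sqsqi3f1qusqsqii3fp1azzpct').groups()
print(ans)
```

('sqsqii', '3fp1a')

Pattern: the literal 'sq' repeated 2 times, then zero or more of a character in [i-m] (captured); then the literal '3fp', then optionally the literal '1', then any character except [9b] (captured).
`re.search` tries every starting position until one works.
The match spans [13:24] → 'sqsqii3fp1a'.
Captured: group 1 = 'sqsqii', group 2 = '3fp1a'.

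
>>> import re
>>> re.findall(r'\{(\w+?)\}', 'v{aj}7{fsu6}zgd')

['aj', 'fsu6']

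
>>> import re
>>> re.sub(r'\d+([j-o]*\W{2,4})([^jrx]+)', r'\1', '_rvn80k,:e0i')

'_rvnk,:'

Each match is replaced using the text its own group 1 captured.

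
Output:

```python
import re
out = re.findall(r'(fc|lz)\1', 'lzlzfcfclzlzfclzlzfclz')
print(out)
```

The backreference `\1` re-matches whatever the first group consumed, character for character.
Matches: at [0:4] match 'lzlz', group 1 = 'lz'; at [4:8] match 'fcfc', group 1 = 'fc'; at [8:12] match 'lzlz', group 1 = 'lz'; at [14:18] match 'lzlz', group 1 = 'lz'.
`findall` collects group 1 from each match (4 total).

['lz', 'fc', 'lz', 'lz']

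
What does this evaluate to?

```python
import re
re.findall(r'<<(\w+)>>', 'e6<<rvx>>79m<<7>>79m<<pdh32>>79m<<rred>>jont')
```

['rvx', '7', 'pdh32', 'rred']

With a single group, `findall` returns only what that group captured — 4 items.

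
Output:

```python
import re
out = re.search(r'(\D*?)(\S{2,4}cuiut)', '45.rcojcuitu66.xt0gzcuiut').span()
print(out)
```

(14, 25)

This matches zero or more of a non-digit (lazy) (captured); then 2 to 4 of a non-whitespace character, then the literal 'cu', then the literal 'iut' (captured).
`search` walks the string left to right and returns the first match it finds.
The match spans [14:25] → '.xt0gzcuiut'.
Captured: group 1 = '.x', group 2 = 't0gzcuiut'.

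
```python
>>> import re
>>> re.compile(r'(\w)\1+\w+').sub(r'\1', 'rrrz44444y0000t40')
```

'r'

The backreference `\1` re-matches whatever the first group consumed, character for character.
Matches: at [0:17] → 'rrrz44444y0000t40'.
`\1` in the replacement pulls in group 1's text for each match.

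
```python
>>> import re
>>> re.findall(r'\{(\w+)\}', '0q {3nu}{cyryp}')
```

Walking the string: at [3:8] match '{3nu}', group 1 = '3nu'; at [8:15] match '{cyryp}', group 1 = 'cyryp'.
Because there's exactly one group, `findall` drops the full match and keeps group 1 from each hit.

['3nu', 'cyryp']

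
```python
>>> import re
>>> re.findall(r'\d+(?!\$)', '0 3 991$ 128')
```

['0', '3', '99', '128']

`(?!…)`/`(?<!…)` only lets a position through if the neighbouring text does NOT match; no characters are consumed.
No capturing groups, so `findall` returns the 4 full match strings.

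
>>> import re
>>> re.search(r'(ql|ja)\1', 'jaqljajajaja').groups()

('ja',)

The backreference `\1` re-matches whatever the first group consumed, character for character.
Unlike `match`, `search` isn't anchored — it looks for the pattern anywhere in the string.
The match spans [4:8] → 'jaja'.
Captured: group 1 = 'ja'.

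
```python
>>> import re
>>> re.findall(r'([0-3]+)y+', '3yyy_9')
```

['3']

This matches one or more of a character in [0-3] (captured); then one or more of a literal 'y'.
Walking the string: at [0:4] match '3yyy', group 1 = '3'.
Because there's exactly one group, `findall` drops the full match and keeps group 1 from the one hit.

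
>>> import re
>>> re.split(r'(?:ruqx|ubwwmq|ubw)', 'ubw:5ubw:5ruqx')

['', ':5', ':5', '']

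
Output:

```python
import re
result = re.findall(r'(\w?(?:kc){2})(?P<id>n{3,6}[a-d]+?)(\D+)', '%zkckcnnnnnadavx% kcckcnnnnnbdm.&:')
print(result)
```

[('zkckc', 'nnnnna', 'davx% kcckcnnnnnbdm.&:')]

Lazy quantifiers expand one character at a time until the remainder of the pattern can match.
3 groups means the one result is a tuple of 3 captured strings — 1 here.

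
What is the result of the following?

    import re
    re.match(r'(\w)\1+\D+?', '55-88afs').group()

'55-'

The backreference `\1` re-matches whatever the first group consumed, character for character.
`match` is anchored at position 0; if the pattern doesn't fit there, it returns None.
The match spans [0:3] → '55-'.
Captured: group 1 = '5'.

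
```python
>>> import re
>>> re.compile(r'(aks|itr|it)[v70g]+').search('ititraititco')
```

None

Here nothing in the string fits, so the call returns None.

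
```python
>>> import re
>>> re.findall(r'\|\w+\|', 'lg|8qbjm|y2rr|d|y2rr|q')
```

With no groups in the pattern, `findall` gives back each whole match — 2 here.

['|8qbjm|', '|d|']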